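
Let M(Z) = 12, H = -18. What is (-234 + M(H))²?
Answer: 49284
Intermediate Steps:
(-234 + M(H))² = (-234 + 12)² = (-222)² = 49284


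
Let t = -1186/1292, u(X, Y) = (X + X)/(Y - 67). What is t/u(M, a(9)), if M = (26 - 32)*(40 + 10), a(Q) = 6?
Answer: -36173/387600 ≈ -0.093326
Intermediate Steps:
M = -300 (M = -6*50 = -300)
u(X, Y) = 2*X/(-67 + Y) (u(X, Y) = (2*X)/(-67 + Y) = 2*X/(-67 + Y))
t = -593/646 (t = -1186*1/1292 = -593/646 ≈ -0.91796)
t/u(M, a(9)) = -593/(646*(2*(-300)/(-67 + 6))) = -593/(646*(2*(-300)/(-61))) = -593/(646*(2*(-300)*(-1/61))) = -593/(646*600/61) = -593/646*61/600 = -36173/387600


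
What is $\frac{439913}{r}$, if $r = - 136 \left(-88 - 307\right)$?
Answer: $\frac{439913}{53720} \approx 8.189$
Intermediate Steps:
$r = 53720$ ($r = \left(-136\right) \left(-395\right) = 53720$)
$\frac{439913}{r} = \frac{439913}{53720}$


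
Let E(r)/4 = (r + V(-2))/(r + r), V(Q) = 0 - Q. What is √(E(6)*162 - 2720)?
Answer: 4*I*√143 ≈ 47.833*I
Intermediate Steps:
V(Q) = -Q
E(r) = 2*(2 + r)/r (E(r) = 4*((r - 1*(-2))/(r + r)) = 4*((r + 2)/((2*r))) = 4*((2 + r)*(1/(2*r))) = 4*((2 + r)/(2*r)) = 2*(2 + r)/r)
√(E(6)*162 - 2720) = √((2 + 4/6)*162 - 2720) = √((2 + 4*(⅙))*162 - 2720) = √((2 + ⅔)*162 - 2720) = √((8/3)*162 - 2720) = √(432 - 2720) = √(-2288) = 4*I*√143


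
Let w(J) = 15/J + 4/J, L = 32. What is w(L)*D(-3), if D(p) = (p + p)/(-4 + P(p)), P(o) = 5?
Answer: -57/16 ≈ -3.5625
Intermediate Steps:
w(J) = 19/J
D(p) = 2*p (D(p) = (p + p)/(-4 + 5) = (2*p)/1 = (2*p)*1 = 2*p)
w(L)*D(-3) = (19/32)*(2*(-3)) = (19*(1/32))*(-6) = (19/32)*(-6) = -57/16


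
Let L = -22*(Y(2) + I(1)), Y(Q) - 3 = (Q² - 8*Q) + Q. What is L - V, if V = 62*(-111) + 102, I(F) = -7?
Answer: 7088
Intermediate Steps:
Y(Q) = 3 + Q² - 7*Q (Y(Q) = 3 + ((Q² - 8*Q) + Q) = 3 + (Q² - 7*Q) = 3 + Q² - 7*Q)
V = -6780 (V = -6882 + 102 = -6780)
L = 308 (L = -22*((3 + 2² - 7*2) - 7) = -22*((3 + 4 - 14) - 7) = -22*(-7 - 7) = -22*(-14) = 308)
L - V = 308 - 1*(-6780) = 308 + 6780 = 7088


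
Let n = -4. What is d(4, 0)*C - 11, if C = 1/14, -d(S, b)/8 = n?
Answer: -61/7 ≈ -8.7143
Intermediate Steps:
d(S, b) = 32 (d(S, b) = -8*(-4) = 32)
C = 1/14 ≈ 0.071429
d(4, 0)*C - 11 = 32*(1/14) - 11 = 16/7 - 11 = -61/7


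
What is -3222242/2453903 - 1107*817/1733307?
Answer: -2601497037217/1417789082407 ≈ -1.8349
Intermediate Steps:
-3222242/2453903 - 1107*817/1733307 = -3222242*1/2453903 - 904419*1/1733307 = -3222242/2453903 - 301473/577769 = -2601497037217/1417789082407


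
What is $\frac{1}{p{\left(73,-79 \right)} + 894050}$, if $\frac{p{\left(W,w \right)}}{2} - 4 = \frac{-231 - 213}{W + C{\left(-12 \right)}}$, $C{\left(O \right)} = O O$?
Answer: $\frac{217}{194009698} \approx 1.1185 \cdot 10^{-6}$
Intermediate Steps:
$C{\left(O \right)} = O^{2}$
$p{\left(W,w \right)} = 8 - \frac{888}{144 + W}$ ($p{\left(W,w \right)} = 8 + 2 \frac{-231 - 213}{W + \left(-12\right)^{2}} = 8 + 2 \left(- \frac{444}{W + 144}\right) = 8 + 2 \left(- \frac{444}{144 + W}\right) = 8 - \frac{888}{144 + W}$)
$\frac{1}{p{\left(73,-79 \right)} + 894050} = \frac{1}{\frac{8 \left(33 + 73\right)}{144 + 73} + 894050} = \frac{1}{8 \cdot \frac{1}{217} \cdot 106 + 894050} = \frac{1}{\frac{848}{217} + 894050} = \frac{1}{\frac{194009698}{217}} = \frac{217}{194009698}$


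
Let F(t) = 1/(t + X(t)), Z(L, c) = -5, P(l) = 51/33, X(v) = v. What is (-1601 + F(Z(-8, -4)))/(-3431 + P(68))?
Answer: 176121/377240 ≈ 0.46687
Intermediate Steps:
P(l) = 17/11 (P(l) = 51*(1/33) = 17/11)
F(t) = 1/(2*t) (F(t) = 1/(t + t) = 1/(2*t))
(-1601 + F(Z(-8, -4)))/(-3431 + P(68)) = (-1601 + (½)/(-5))/(-3431 + 17/11) = (-1601 + (½)*(-⅕))/(-37724/11) = (-1601 - ⅒)*(-11/37724) = -16011/10*(-11/37724) = 176121/377240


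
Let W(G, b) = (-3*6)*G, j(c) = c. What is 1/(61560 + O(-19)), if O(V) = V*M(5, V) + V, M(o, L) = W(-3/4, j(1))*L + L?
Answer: 2/133551 ≈ 1.4976e-5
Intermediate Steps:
W(G, b) = -18*G
M(o, L) = 29*L/2 (M(o, L) = (-(-54)/4)*L + L = (-18*(-3/4))*L + L = 27*L/2 + L = 29*L/2)
O(V) = V + 29*V**2/2 (O(V) = V*(29*V/2) + V = 29*V**2/2 + V = V + 29*V**2/2)
1/(61560 + O(-19)) = 1/(61560 + (1/2)*(-19)*(2 + 29*(-19))) = 1/(61560 + (1/2)*(-19)*(2 - 551)) = 1/(61560 + (1/2)*(-19)*(-549)) = 1/(61560 + 10431/2) = 1/(133551/2) = 2/133551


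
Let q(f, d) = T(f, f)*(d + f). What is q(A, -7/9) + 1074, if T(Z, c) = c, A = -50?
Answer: 32516/9 ≈ 3612.9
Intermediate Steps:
q(f, d) = f*(d + f)
q(A, -7/9) + 1074 = -50*(-7/9 - 50) + 1074 = -50*(-457/9) + 1074 = 22850/9 + 1074 = 32516/9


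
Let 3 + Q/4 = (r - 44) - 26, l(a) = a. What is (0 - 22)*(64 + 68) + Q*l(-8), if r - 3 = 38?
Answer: -1880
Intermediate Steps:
r = 41 (r = 3 + 38 = 41)
Q = -128 (Q = -12 + 4*((41 - 44) - 26) = -12 + 4*(-3 - 26) = -12 + 4*(-29) = -12 - 116 = -128)
(0 - 22)*(64 + 68) + Q*l(-8) = (0 - 22)*(64 + 68) - 128*(-8) = -22*132 + 1024 = -2904 + 1024 = -1880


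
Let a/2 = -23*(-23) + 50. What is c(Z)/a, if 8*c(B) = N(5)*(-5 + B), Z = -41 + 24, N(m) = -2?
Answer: 11/2316 ≈ 0.0047496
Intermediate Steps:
Z = -17
c(B) = 5/4 - B/4 (c(B) = (-2*(-5 + B))/8 = (10 - 2*B)/8 = 5/4 - B/4)
a = 1158 (a = 2*(-23*(-23) + 50) = 2*(529 + 50) = 2*579 = 1158)
c(Z)/a = (5/4 - ¼*(-17))/1158 = (5/4 + 17/4)*(1/1158) = (11/2)*(1/1158) = 11/2316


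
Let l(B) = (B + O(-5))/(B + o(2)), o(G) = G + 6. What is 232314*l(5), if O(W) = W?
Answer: 0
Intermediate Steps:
o(G) = 6 + G
l(B) = (-5 + B)/(8 + B) (l(B) = (B - 5)/(B + (6 + 2)) = (-5 + B)/(B + 8) = (-5 + B)/(8 + B))
232314*l(5) = 232314*((-5 + 5)/(8 + 5)) = 232314*(0/13) = 232314*((1/13)*0) = 232314*0 = 0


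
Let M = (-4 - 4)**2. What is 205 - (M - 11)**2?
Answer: -2604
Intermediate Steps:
M = 64 (M = (-8)**2 = 64)
205 - (M - 11)**2 = 205 - (64 - 11)**2 = 205 - 1*53**2 = 205 - 1*2809 = 205 - 2809 = -2604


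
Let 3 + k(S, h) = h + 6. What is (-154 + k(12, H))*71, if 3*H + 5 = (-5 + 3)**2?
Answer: -32234/3 ≈ -10745.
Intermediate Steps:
H = -1/3 (H = -5/3 + (-5 + 3)**2/3 = -5/3 + (1/3)*(-2)**2 = -5/3 + (1/3)*4 = -5/3 + 4/3 = -1/3 ≈ -0.33333)
k(S, h) = 3 + h (k(S, h) = -3 + (h + 6) = -3 + (6 + h) = 3 + h)
(-154 + k(12, H))*71 = (-154 + (3 - 1/3))*71 = (-154 + 8/3)*71 = -454/3*71 = -32234/3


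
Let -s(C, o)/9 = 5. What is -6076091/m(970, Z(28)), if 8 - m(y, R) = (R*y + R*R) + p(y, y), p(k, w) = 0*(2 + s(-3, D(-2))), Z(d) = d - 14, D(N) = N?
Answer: 6076091/13768 ≈ 441.32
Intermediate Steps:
Z(d) = -14 + d
s(C, o) = -45 (s(C, o) = -9*5 = -45)
p(k, w) = 0 (p(k, w) = 0*(2 - 45) = 0*(-43) = 0)
m(y, R) = 8 - R**2 - R*y (m(y, R) = 8 - ((R*y + R*R) + 0) = 8 - ((R*y + R**2) + 0) = 8 - ((R**2 + R*y) + 0) = 8 - (R**2 + R*y) = 8 + (-R**2 - R*y) = 8 - R**2 - R*y)
-6076091/m(970, Z(28)) = -6076091/(8 - (-14 + 28)**2 - 1*(-14 + 28)*970) = -6076091/(8 - 1*14**2 - 1*14*970) = -6076091/(8 - 1*196 - 13580) = -6076091/(8 - 196 - 13580) = -6076091/(-13768) = -6076091*(-1/13768) = 6076091/13768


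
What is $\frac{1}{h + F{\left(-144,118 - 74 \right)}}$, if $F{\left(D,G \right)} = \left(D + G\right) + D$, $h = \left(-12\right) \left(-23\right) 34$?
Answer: $\frac{1}{9140} \approx 0.00010941$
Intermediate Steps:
$h = 9384$ ($h = 276 \cdot 34 = 9384$)
$F{\left(D,G \right)} = G + 2 D$
$\frac{1}{h + F{\left(-144,118 - 74 \right)}} = \frac{1}{9384 + \left(\left(118 - 74\right) + 2 \left(-144\right)\right)} = \frac{1}{9384 + \left(\left(118 - 74\right) - 288\right)} = \frac{1}{9384 + \left(44 - 288\right)} = \frac{1}{9384 - 244} = \frac{1}{9140}$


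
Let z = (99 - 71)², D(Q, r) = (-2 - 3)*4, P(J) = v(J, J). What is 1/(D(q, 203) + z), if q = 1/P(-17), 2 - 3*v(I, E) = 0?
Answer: 1/764 ≈ 0.0013089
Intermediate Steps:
v(I, E) = ⅔ (v(I, E) = ⅔ - ⅓*0 = ⅔ + 0 = ⅔)
P(J) = ⅔
q = 3/2 (q = 1/(⅔) = 3/2 ≈ 1.5000)
D(Q, r) = -20 (D(Q, r) = -5*4 = -20)
z = 784 (z = 28² = 784)
1/(D(q, 203) + z) = 1/(-20 + 784) = 1/764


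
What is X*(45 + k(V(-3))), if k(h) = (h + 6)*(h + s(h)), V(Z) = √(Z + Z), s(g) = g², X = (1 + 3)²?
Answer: 48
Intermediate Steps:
X = 16 (X = 4² = 16)
V(Z) = √2*√Z (V(Z) = √(2*Z) = √2*√Z)
k(h) = (6 + h)*(h + h²) (k(h) = (h + 6)*(h + h²) = (6 + h)*(h + h²))
X*(45 + k(V(-3))) = 16*(45 + (√2*√(-3))*(6 + (√2*√(-3))² + 7*(√2*√(-3)))) = 16*(45 + (√2*(I*√3))*(6 + (√2*(I*√3))² + 7*(√2*(I*√3)))) = 16*(45 + (I*√6)*(6 + (I*√6)² + 7*(I*√6))) = 16*(45 + (I*√6)*(6 - 6 + 7*I*√6)) = 16*(45 + (I*√6)*(7*I*√6)) = 16*(45 - 42) = 16*3 = 48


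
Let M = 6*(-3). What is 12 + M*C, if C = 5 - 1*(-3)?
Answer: -132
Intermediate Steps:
M = -18
C = 8 (C = 5 + 3 = 8)
12 + M*C = 12 - 18*8 = 12 - 144 = -132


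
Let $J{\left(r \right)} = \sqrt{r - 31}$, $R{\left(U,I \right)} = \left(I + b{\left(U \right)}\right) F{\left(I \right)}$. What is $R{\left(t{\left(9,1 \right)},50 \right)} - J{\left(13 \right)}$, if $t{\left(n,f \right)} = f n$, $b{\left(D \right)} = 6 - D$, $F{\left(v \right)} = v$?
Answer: $2350 - 3 i \sqrt{2} \approx 2350.0 - 4.2426 i$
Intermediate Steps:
$R{\left(U,I \right)} = I \left(6 + I - U\right)$ ($R{\left(U,I \right)} = \left(I - \left(-6 + U\right)\right) I = \left(6 + I - U\right) I = I \left(6 + I - U\right)$)
$J{\left(r \right)} = \sqrt{-31 + r}$
$R{\left(t{\left(9,1 \right)},50 \right)} - J{\left(13 \right)} = 50 \left(6 + 50 - 1 \cdot 9\right) - \sqrt{-31 + 13} = 50 \left(6 + 50 - 9\right) - \sqrt{-18} = 50 \left(6 + 50 - 9\right) - 3 i \sqrt{2} = 50 \cdot 47 - 3 i \sqrt{2} = 2350 - 3 i \sqrt{2}$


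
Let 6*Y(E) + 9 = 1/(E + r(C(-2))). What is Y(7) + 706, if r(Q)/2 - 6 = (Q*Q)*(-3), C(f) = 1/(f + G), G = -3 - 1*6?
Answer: 4846316/6879 ≈ 704.51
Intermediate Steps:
G = -9 (G = -3 - 6 = -9)
C(f) = 1/(-9 + f) (C(f) = 1/(f - 9) = 1/(-9 + f))
r(Q) = 12 - 6*Q² (r(Q) = 12 + 2*((Q*Q)*(-3)) = 12 + 2*(Q²*(-3)) = 12 + 2*(-3*Q²) = 12 - 6*Q²)
Y(E) = -3/2 + 1/(6*(1446/121 + E)) (Y(E) = -3/2 + 1/(6*(E + (12 - 6/(-9 - 2)²))) = -3/2 + 1/(6*(E + (12 - 6*(1/(-11))²))) = -3/2 + 1/(6*(E + (12 - 6*(-1/11)²))) = -3/2 + 1/(6*(E + (12 - 6*1/121))) = -3/2 + 1/(6*(E + (12 - 6/121))) = -3/2 + 1/(6*(E + 1446/121)) = -3/2 + 1/(6*(1446/121 + E)))
Y(7) + 706 = (-12893 - 1089*7)/(6*(1446 + 121*7)) + 706 = (-12893 - 7623)/(6*(1446 + 847)) + 706 = (⅙)*(-20516)/2293 + 706 = (⅙)*(1/2293)*(-20516) + 706 = -10258/6879 + 706 = 4846316/6879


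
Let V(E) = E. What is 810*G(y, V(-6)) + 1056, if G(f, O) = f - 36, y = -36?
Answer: -57264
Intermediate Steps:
G(f, O) = -36 + f
810*G(y, V(-6)) + 1056 = 810*(-36 - 36) + 1056 = 810*(-72) + 1056 = -58320 + 1056 = -57264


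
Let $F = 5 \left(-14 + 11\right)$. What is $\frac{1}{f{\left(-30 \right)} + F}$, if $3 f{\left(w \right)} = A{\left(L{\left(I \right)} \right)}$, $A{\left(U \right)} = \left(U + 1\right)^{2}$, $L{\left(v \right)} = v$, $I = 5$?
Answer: $- \frac{1}{3} \approx -0.33333$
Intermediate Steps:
$A{\left(U \right)} = \left(1 + U\right)^{2}$
$f{\left(w \right)} = 12$ ($f{\left(w \right)} = \frac{\left(1 + 5\right)^{2}}{3} = \frac{6^{2}}{3} = \frac{1}{3} \cdot 36 = 12$)
$F = -15$ ($F = 5 \left(-3\right) = -15$)
$\frac{1}{f{\left(-30 \right)} + F} = \frac{1}{12 - 15} = \frac{1}{-3} = - \frac{1}{3}$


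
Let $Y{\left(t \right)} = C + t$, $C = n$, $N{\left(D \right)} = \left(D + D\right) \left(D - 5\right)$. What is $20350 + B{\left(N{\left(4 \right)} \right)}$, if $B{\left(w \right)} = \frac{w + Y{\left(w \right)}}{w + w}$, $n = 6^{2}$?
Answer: $\frac{81395}{4} \approx 20349.0$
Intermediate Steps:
$n = 36$
$N{\left(D \right)} = 2 D \left(-5 + D\right)$
$C = 36$
$Y{\left(t \right)} = 36 + t$
$B{\left(w \right)} = \frac{36 + 2 w}{2 w}$ ($B{\left(w \right)} = \frac{w + \left(36 + w\right)}{w + w} = \frac{36 + 2 w}{2 w}$)
$20350 + B{\left(N{\left(4 \right)} \right)} = 20350 + \frac{18 + 2 \cdot 4 \left(-5 + 4\right)}{2 \cdot 4 \left(-5 + 4\right)} = 20350 + \frac{18 + 2 \cdot 4 \left(-1\right)}{2 \cdot 4 \left(-1\right)} = 20350 + \frac{18 - 8}{-8} = 20350 - \frac{5}{4} = \frac{81395}{4}$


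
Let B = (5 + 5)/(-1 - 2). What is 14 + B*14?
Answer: -98/3 ≈ -32.667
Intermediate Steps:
B = -10/3 (B = 10/(-3) = 10*(-1/3) = -10/3 ≈ -3.3333)
14 + B*14 = 14 - 10/3*14 = 14 - 140/3 = -98/3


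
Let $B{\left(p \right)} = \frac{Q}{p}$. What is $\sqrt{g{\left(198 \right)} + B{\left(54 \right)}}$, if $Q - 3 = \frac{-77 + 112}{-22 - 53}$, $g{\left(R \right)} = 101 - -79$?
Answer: $\frac{\sqrt{364595}}{45} \approx 13.418$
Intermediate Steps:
$g{\left(R \right)} = 180$ ($g{\left(R \right)} = 101 + 79 = 180$)
$Q = \frac{38}{15}$ ($Q = 3 + \frac{-77 + 112}{-22 - 53} = 3 + \frac{35}{-75} = 3 + 35 \left(- \frac{1}{75}\right) = 3 - \frac{7}{15} = \frac{38}{15} \approx 2.5333$)
$B{\left(p \right)} = \frac{38}{15 p}$
$\sqrt{g{\left(198 \right)} + B{\left(54 \right)}} = \sqrt{180 + \frac{38}{15 \cdot 54}} = \sqrt{180 + \frac{38}{15} \cdot \frac{1}{54}} = \sqrt{180 + \frac{19}{405}} = \sqrt{\frac{72919}{405}} = \frac{\sqrt{364595}}{45}$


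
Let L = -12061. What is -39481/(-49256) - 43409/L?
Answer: 2614334045/594076616 ≈ 4.4007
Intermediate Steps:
-39481/(-49256) - 43409/L = -39481/(-49256) - 43409/(-12061) = -39481*(-1/49256) - 43409*(-1/12061) = 39481/49256 + 43409/12061 = 2614334045/594076616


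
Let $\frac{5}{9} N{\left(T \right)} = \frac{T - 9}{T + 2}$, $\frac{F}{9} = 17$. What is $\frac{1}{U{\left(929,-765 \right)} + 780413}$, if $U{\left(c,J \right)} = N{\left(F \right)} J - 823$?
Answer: $\frac{155}{120638162} \approx 1.2848 \cdot 10^{-6}$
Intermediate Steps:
$F = 153$ ($F = 9 \cdot 17 = 153$)
$N{\left(T \right)} = \frac{9 \left(-9 + T\right)}{5 \left(2 + T\right)}$ ($N{\left(T \right)} = \frac{9 \frac{T - 9}{T + 2}}{5} = \frac{9 \frac{-9 + T}{2 + T}}{5} = \frac{9 \left(-9 + T\right)}{5 \left(2 + T\right)}$)
$U{\left(c,J \right)} = -823 + \frac{1296 J}{775}$ ($U{\left(c,J \right)} = \frac{9 \left(-9 + 153\right)}{5 \left(2 + 153\right)} J - 823 = \frac{9}{5} \cdot \frac{1}{155} \cdot 144 J - 823 = \frac{1296 J}{775} - 823 = -823 + \frac{1296 J}{775}$)
$\frac{1}{U{\left(929,-765 \right)} + 780413} = \frac{1}{\left(-823 + \frac{1296}{775} \left(-765\right)\right) + 780413} = \frac{1}{\left(-823 - \frac{198288}{155}\right) + 780413} = \frac{1}{- \frac{325853}{155} + 780413} = \frac{1}{\frac{120638162}{155}} = \frac{155}{120638162}$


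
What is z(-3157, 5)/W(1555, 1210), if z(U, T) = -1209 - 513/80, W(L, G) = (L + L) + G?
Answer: -32411/115200 ≈ -0.28135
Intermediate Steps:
W(L, G) = G + 2*L (W(L, G) = 2*L + G = G + 2*L)
z(U, T) = -97233/80 (z(U, T) = -1209 - 513/80 = -97233/80)
z(-3157, 5)/W(1555, 1210) = -97233/(80*(1210 + 2*1555)) = -97233/(80*(1210 + 3110)) = -97233/80/4320 = -97233/80*1/4320 = -32411/115200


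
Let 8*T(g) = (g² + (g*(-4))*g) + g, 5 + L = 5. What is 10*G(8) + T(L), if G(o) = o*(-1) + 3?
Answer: -50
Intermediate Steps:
L = 0 (L = -5 + 5 = 0)
T(g) = -3*g²/8 + g/8 (T(g) = ((g² + (g*(-4))*g) + g)/8 = ((g² + (-4*g)*g) + g)/8 = ((g² - 4*g²) + g)/8 = (-3*g² + g)/8 = (g - 3*g²)/8 = -3*g²/8 + g/8)
G(o) = 3 - o (G(o) = -o + 3 = 3 - o)
10*G(8) + T(L) = 10*(3 - 1*8) + (⅛)*0*(1 - 3*0) = 10*(3 - 8) + (⅛)*0*(1 + 0) = 10*(-5) + (⅛)*0*1 = -50 + 0 = -50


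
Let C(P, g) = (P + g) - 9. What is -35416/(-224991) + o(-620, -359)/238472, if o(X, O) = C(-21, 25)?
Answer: 649584569/4127234904 ≈ 0.15739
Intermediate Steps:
C(P, g) = -9 + P + g
o(X, O) = -5 (o(X, O) = -9 - 21 + 25 = -5)
-35416/(-224991) + o(-620, -359)/238472 = -35416/(-224991) - 5/238472 = -35416*(-1/224991) - 5*1/238472 = 35416/224991 - 5/238472 = 649584569/4127234904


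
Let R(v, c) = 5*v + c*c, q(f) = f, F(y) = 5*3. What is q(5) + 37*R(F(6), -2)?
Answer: 2928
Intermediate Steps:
F(y) = 15
R(v, c) = c**2 + 5*v (R(v, c) = 5*v + c**2 = c**2 + 5*v)
q(5) + 37*R(F(6), -2) = 5 + 37*((-2)**2 + 5*15) = 5 + 37*(4 + 75) = 5 + 37*79 = 5 + 2923 = 2928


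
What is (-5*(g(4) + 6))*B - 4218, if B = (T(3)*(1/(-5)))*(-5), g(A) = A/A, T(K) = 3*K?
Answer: -4533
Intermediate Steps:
g(A) = 1
B = 9 (B = ((3*3)*(1/(-5)))*(-5) = (9*(1*(-⅕)))*(-5) = (9*(-⅕))*(-5) = -9/5*(-5) = 9)
(-5*(g(4) + 6))*B - 4218 = -5*(1 + 6)*9 - 4218 = -5*7*9 - 4218 = -35*9 - 4218 = -315 - 4218 = -4533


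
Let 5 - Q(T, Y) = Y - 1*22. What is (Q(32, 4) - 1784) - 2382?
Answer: -4143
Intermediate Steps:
Q(T, Y) = 27 - Y (Q(T, Y) = 5 - (Y - 1*22) = 5 - (Y - 22) = 5 - (-22 + Y) = 5 + (22 - Y) = 27 - Y)
(Q(32, 4) - 1784) - 2382 = ((27 - 1*4) - 1784) - 2382 = ((27 - 4) - 1784) - 2382 = (23 - 1784) - 2382 = -1761 - 2382 = -4143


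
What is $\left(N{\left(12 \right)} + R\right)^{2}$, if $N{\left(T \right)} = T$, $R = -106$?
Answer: $8836$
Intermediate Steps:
$\left(N{\left(12 \right)} + R\right)^{2} = \left(12 - 106\right)^{2} = \left(-94\right)^{2} = 8836$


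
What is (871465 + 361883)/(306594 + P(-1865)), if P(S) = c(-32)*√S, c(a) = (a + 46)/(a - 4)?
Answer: 122516419334688/30455961482249 + 155401848*I*√1865/30455961482249 ≈ 4.0227 + 0.00022036*I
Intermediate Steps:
c(a) = (46 + a)/(-4 + a)
P(S) = -7*√S/18 (P(S) = ((46 - 32)/(-4 - 32))*√S = (14/(-36))*√S = (-1/36*14)*√S = -7*√S/18)
(871465 + 361883)/(306594 + P(-1865)) = (871465 + 361883)/(306594 - 7*I*√1865/18) = 1233348/(306594 - 7*I*√1865/18)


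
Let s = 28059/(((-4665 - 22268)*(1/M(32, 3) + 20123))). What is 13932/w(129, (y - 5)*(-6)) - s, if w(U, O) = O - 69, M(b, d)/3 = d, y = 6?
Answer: -22652412198741/121944544100 ≈ -185.76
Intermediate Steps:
M(b, d) = 3*d
w(U, O) = -69 + O
s = -252531/4877781764 (s = 28059/(((-4665 - 22268)*(1/(3*3) + 20123))) = 28059/((-26933*(1/9 + 20123))) = 28059/((-26933*(⅑ + 20123))) = 28059/((-26933*181108/9)) = 28059/(-4877781764/9) = 28059*(-9/4877781764) = -252531/4877781764 ≈ -5.1772e-5)
13932/w(129, (y - 5)*(-6)) - s = 13932/(-69 + (6 - 5)*(-6)) - 1*(-252531/4877781764) = 13932/(-69 + 1*(-6)) + 252531/4877781764 = 13932/(-69 - 6) + 252531/4877781764 = 13932/(-75) + 252531/4877781764 = 13932*(-1/75) + 252531/4877781764 = -4644/25 + 252531/4877781764 = -22652412198741/121944544100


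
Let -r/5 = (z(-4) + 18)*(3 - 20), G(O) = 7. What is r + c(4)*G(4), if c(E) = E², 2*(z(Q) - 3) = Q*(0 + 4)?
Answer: 1217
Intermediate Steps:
z(Q) = 3 + 2*Q (z(Q) = 3 + (Q*(0 + 4))/2 = 3 + (Q*4)/2 = 3 + (4*Q)/2 = 3 + 2*Q)
r = 1105 (r = -5*((3 + 2*(-4)) + 18)*(3 - 20) = -5*((3 - 8) + 18)*(-17) = -5*(-5 + 18)*(-17) = -65*(-17) = -5*(-221) = 1105)
r + c(4)*G(4) = 1105 + 4²*7 = 1105 + 16*7 = 1105 + 112 = 1217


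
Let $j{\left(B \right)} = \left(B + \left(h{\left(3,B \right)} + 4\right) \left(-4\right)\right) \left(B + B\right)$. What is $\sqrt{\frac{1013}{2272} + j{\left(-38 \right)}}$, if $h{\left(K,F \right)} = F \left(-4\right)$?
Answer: $\frac{\sqrt{16232002534}}{568} \approx 224.3$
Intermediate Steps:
$h{\left(K,F \right)} = - 4 F$
$j{\left(B \right)} = 2 B \left(-16 + 17 B\right)$ ($j{\left(B \right)} = \left(B + \left(- 4 B + 4\right) \left(-4\right)\right) \left(B + B\right) = \left(B + \left(4 - 4 B\right) \left(-4\right)\right) 2 B = \left(B + \left(-16 + 16 B\right)\right) 2 B = \left(-16 + 17 B\right) 2 B = 2 B \left(-16 + 17 B\right)$)
$\sqrt{\frac{1013}{2272} + j{\left(-38 \right)}} = \sqrt{\frac{1013}{2272} + 2 \left(-38\right) \left(-16 + 17 \left(-38\right)\right)} = \sqrt{1013 \cdot \frac{1}{2272} + 2 \left(-38\right) \left(-16 - 646\right)} = \sqrt{\frac{1013}{2272} + 2 \left(-38\right) \left(-662\right)} = \sqrt{\frac{1013}{2272} + 50312} = \sqrt{\frac{114309877}{2272}} = \frac{\sqrt{16232002534}}{568}$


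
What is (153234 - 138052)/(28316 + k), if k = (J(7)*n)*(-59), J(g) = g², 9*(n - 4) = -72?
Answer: 7591/19940 ≈ 0.38069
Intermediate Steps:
n = -4 (n = 4 + (⅑)*(-72) = 4 - 8 = -4)
k = 11564 (k = (7²*(-4))*(-59) = (49*(-4))*(-59) = -196*(-59) = 11564)
(153234 - 138052)/(28316 + k) = (153234 - 138052)/(28316 + 11564) = 15182/39880 = 15182*(1/39880) = 7591/19940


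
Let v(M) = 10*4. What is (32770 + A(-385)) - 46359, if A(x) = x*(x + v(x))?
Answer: 119236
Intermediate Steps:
v(M) = 40
A(x) = x*(40 + x) (A(x) = x*(x + 40) = x*(40 + x))
(32770 + A(-385)) - 46359 = (32770 - 385*(40 - 385)) - 46359 = (32770 - 385*(-345)) - 46359 = (32770 + 132825) - 46359 = 165595 - 46359 = 119236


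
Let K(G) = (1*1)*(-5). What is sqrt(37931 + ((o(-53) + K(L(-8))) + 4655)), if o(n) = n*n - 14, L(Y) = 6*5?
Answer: 8*sqrt(709) ≈ 213.02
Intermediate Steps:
L(Y) = 30
K(G) = -5 (K(G) = 1*(-5) = -5)
o(n) = -14 + n**2 (o(n) = n**2 - 14 = -14 + n**2)
sqrt(37931 + ((o(-53) + K(L(-8))) + 4655)) = sqrt(37931 + (((-14 + (-53)**2) - 5) + 4655)) = sqrt(37931 + (((-14 + 2809) - 5) + 4655)) = sqrt(37931 + ((2795 - 5) + 4655)) = sqrt(37931 + (2790 + 4655)) = sqrt(37931 + 7445) = sqrt(45376) = 8*sqrt(709)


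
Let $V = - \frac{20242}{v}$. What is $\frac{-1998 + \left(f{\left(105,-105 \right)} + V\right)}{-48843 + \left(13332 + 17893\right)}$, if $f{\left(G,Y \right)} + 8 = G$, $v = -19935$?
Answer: $\frac{1646791}{15270210} \approx 0.10784$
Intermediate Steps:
$f{\left(G,Y \right)} = -8 + G$
$V = \frac{20242}{19935}$ ($V = - \frac{20242}{-19935} = \left(-20242\right) \left(- \frac{1}{19935}\right) = \frac{20242}{19935} \approx 1.0154$)
$\frac{-1998 + \left(f{\left(105,-105 \right)} + V\right)}{-48843 + \left(13332 + 17893\right)} = \frac{-1998 + \left(\left(-8 + 105\right) + \frac{20242}{19935}\right)}{-48843 + \left(13332 + 17893\right)} = \frac{-1998 + \left(97 + \frac{20242}{19935}\right)}{-48843 + 31225} = \frac{-1998 + \frac{1953937}{19935}}{-17618} = \left(- \frac{37876193}{19935}\right) \left(- \frac{1}{17618}\right) = \frac{1646791}{15270210}$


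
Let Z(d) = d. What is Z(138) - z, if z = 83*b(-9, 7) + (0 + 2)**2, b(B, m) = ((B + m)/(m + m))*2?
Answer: 1104/7 ≈ 157.71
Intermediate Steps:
b(B, m) = (B + m)/m (b(B, m) = ((B + m)/((2*m)))*2 = ((B + m)*(1/(2*m)))*2 = ((B + m)/(2*m))*2 = (B + m)/m)
z = -138/7 (z = 83*((-9 + 7)/7) + (0 + 2)**2 = 83*((1/7)*(-2)) + 2**2 = 83*(-2/7) + 4 = -166/7 + 4 = -138/7 ≈ -19.714)
Z(138) - z = 138 - 1*(-138/7) = 138 + 138/7 = 1104/7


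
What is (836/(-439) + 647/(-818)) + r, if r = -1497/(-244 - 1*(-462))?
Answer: -187143438/19571059 ≈ -9.5623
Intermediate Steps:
r = -1497/218 (r = -1497/(-244 + 462) = -1497/218 ≈ -6.8670)
(836/(-439) + 647/(-818)) + r = (836/(-439) + 647/(-818)) - 1497/218 = (836*(-1/439) + 647*(-1/818)) - 1497/218 = (-836/439 - 647/818) - 1497/218 = -967881/359102 - 1497/218 = -187143438/19571059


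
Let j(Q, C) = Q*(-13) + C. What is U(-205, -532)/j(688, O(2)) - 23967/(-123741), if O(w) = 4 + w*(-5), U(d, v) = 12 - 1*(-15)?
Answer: 23462627/123053550 ≈ 0.19067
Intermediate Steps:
U(d, v) = 27 (U(d, v) = 12 + 15 = 27)
O(w) = 4 - 5*w
j(Q, C) = C - 13*Q (j(Q, C) = -13*Q + C = C - 13*Q)
U(-205, -532)/j(688, O(2)) - 23967/(-123741) = 27/((4 - 5*2) - 13*688) - 23967/(-123741) = 27/((4 - 10) - 8944) - 23967*(-1/123741) = 27/(-6 - 8944) + 2663/13749 = 27/(-8950) + 2663/13749 = 27*(-1/8950) + 2663/13749 = -27/8950 + 2663/13749 = 23462627/123053550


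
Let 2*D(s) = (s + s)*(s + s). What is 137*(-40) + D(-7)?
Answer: -5382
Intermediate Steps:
D(s) = 2*s² (D(s) = ((s + s)*(s + s))/2 = ((2*s)*(2*s))/2 = (4*s²)/2 = 2*s²)
137*(-40) + D(-7) = 137*(-40) + 2*(-7)² = -5480 + 2*49 = -5480 + 98 = -5382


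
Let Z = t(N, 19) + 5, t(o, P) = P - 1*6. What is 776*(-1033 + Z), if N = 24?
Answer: -787640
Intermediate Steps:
t(o, P) = -6 + P (t(o, P) = P - 6 = -6 + P)
Z = 18 (Z = (-6 + 19) + 5 = 13 + 5 = 18)
776*(-1033 + Z) = 776*(-1033 + 18) = 776*(-1015) = -787640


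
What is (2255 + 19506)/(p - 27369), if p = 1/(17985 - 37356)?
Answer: -421532331/530164900 ≈ -0.79510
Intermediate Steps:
p = -1/19371 (p = 1/(-19371) = -1/19371 ≈ -5.1624e-5)
(2255 + 19506)/(p - 27369) = (2255 + 19506)/(-1/19371 - 27369) = 21761/(-530164900/19371) = 21761*(-19371/530164900) = -421532331/530164900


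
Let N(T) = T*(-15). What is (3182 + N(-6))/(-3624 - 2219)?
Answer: -3272/5843 ≈ -0.55999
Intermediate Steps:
N(T) = -15*T
(3182 + N(-6))/(-3624 - 2219) = (3182 - 15*(-6))/(-3624 - 2219) = (3182 + 90)/(-5843) = 3272*(-1/5843) = -3272/5843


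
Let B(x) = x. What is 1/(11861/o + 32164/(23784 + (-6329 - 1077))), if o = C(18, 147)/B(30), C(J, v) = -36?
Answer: -49134/485552153 ≈ -0.00010119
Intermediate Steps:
o = -6/5 (o = -36/30 = -36*1/30 = -6/5 ≈ -1.2000)
1/(11861/o + 32164/(23784 + (-6329 - 1077))) = 1/(11861/(-6/5) + 32164/(23784 + (-6329 - 1077))) = 1/(11861*(-⅚) + 32164/(23784 - 7406)) = 1/(-59305/6 + 32164/16378) = 1/(-59305/6 + 32164*(1/16378)) = 1/(-59305/6 + 16082/8189) = 1/(-485552153/49134) = -49134/485552153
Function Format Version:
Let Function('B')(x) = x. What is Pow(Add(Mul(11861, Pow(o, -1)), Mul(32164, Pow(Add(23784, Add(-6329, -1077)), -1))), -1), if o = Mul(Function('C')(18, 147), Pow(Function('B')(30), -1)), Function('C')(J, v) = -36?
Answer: Rational(-49134, 485552153) ≈ -0.00010119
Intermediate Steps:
o = Rational(-6, 5) (o = Mul(-36, Pow(30, -1)) = Mul(-36, Rational(1, 30)) = Rational(-6, 5) ≈ -1.2000)
Pow(Add(Mul(11861, Pow(o, -1)), Mul(32164, Pow(Add(23784, Add(-6329, -1077)), -1))), -1) = Pow(Add(Mul(11861, Pow(Rational(-6, 5), -1)), Mul(32164, Pow(Add(23784, Add(-6329, -1077)), -1))), -1) = Pow(Add(Mul(11861, Rational(-5, 6)), Mul(32164, Pow(Add(23784, -7406), -1))), -1) = Pow(Add(Rational(-59305, 6), Mul(32164, Pow(16378, -1))), -1) = Pow(Add(Rational(-59305, 6), Mul(32164, Rational(1, 16378))), -1) = Pow(Add(Rational(-59305, 6), Rational(16082, 8189)), -1) = Pow(Rational(-485552153, 49134), -1) = Rational(-49134, 485552153)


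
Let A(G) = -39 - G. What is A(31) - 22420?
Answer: -22490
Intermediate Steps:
A(31) - 22420 = (-39 - 1*31) - 22420 = (-39 - 31) - 22420 = -70 - 22420 = -22490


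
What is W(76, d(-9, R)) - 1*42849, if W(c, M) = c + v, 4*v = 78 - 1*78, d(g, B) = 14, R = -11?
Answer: -42773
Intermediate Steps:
v = 0 (v = (78 - 1*78)/4 = (78 - 78)/4 = (1/4)*0 = 0)
W(c, M) = c (W(c, M) = c + 0 = c)
W(76, d(-9, R)) - 1*42849 = 76 - 1*42849 = 76 - 42849 = -42773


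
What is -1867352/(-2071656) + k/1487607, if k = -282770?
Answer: 91336822481/128408748633 ≈ 0.71130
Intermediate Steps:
-1867352/(-2071656) + k/1487607 = -1867352/(-2071656) - 282770/1487607 = -1867352*(-1/2071656) - 282770*1/1487607 = 233419/258957 - 282770/1487607 = 91336822481/128408748633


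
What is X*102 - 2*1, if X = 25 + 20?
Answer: 4588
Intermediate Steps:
X = 45
X*102 - 2*1 = 45*102 - 2*1 = 4590 - 2 = 4588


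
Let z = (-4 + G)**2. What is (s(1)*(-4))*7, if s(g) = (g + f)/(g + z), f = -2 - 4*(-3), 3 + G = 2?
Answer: -154/13 ≈ -11.846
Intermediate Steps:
G = -1 (G = -3 + 2 = -1)
z = 25 (z = (-4 - 1)**2 = (-5)**2 = 25)
f = 10 (f = -2 + 12 = 10)
s(g) = (10 + g)/(25 + g) (s(g) = (g + 10)/(g + 25) = (10 + g)/(25 + g))
(s(1)*(-4))*7 = (((10 + 1)/(25 + 1))*(-4))*7 = ((11/26)*(-4))*7 = -22/13*7 = -154/13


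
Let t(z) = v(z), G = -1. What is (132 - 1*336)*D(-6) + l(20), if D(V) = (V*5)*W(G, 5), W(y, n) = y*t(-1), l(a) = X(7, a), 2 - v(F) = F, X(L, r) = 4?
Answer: -18356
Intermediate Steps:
v(F) = 2 - F
l(a) = 4
t(z) = 2 - z
W(y, n) = 3*y (W(y, n) = y*(2 - 1*(-1)) = y*(2 + 1) = y*3 = 3*y)
D(V) = -15*V (D(V) = (V*5)*(3*(-1)) = (5*V)*(-3) = -15*V)
(132 - 1*336)*D(-6) + l(20) = (132 - 1*336)*(-15*(-6)) + 4 = (132 - 336)*90 + 4 = -204*90 + 4 = -18360 + 4 = -18356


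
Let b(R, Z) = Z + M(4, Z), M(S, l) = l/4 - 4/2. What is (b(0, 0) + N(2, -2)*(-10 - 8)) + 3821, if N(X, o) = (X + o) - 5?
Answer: 3909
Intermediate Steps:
M(S, l) = -2 + l/4 (M(S, l) = l*(¼) - 4*½ = l/4 - 2 = -2 + l/4)
N(X, o) = -5 + X + o
b(R, Z) = -2 + 5*Z/4 (b(R, Z) = Z + (-2 + Z/4) = -2 + 5*Z/4)
(b(0, 0) + N(2, -2)*(-10 - 8)) + 3821 = ((-2 + (5/4)*0) + (-5 + 2 - 2)*(-10 - 8)) + 3821 = ((-2 + 0) - 5*(-18)) + 3821 = (-2 + 90) + 3821 = 88 + 3821 = 3909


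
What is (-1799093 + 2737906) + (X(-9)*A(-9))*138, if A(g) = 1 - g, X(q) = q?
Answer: 926393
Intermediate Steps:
(-1799093 + 2737906) + (X(-9)*A(-9))*138 = (-1799093 + 2737906) - 9*(1 - 1*(-9))*138 = 938813 - 9*(1 + 9)*138 = 938813 - 9*10*138 = 938813 - 90*138 = 938813 - 12420 = 926393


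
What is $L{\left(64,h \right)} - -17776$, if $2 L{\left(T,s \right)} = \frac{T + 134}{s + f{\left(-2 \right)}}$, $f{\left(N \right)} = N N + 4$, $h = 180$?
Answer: $\frac{3341987}{188} \approx 17777.0$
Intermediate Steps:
$f{\left(N \right)} = 4 + N^{2}$ ($f{\left(N \right)} = N^{2} + 4 = 4 + N^{2}$)
$L{\left(T,s \right)} = \frac{134 + T}{2 \left(8 + s\right)}$ ($L{\left(T,s \right)} = \frac{\left(T + 134\right) \frac{1}{s + \left(4 + \left(-2\right)^{2}\right)}}{2} = \frac{\left(134 + T\right) \frac{1}{s + \left(4 + 4\right)}}{2} = \frac{\left(134 + T\right) \frac{1}{s + 8}}{2} = \frac{\left(134 + T\right) \frac{1}{8 + s}}{2} = \frac{\frac{1}{8 + s} \left(134 + T\right)}{2} = \frac{134 + T}{2 \left(8 + s\right)}$)
$L{\left(64,h \right)} - -17776 = \frac{134 + 64}{2 \left(8 + 180\right)} - -17776 = \frac{1}{2} \cdot \frac{1}{188} \cdot 198 + 17776 = \frac{99}{188} + 17776 = \frac{3341987}{188}$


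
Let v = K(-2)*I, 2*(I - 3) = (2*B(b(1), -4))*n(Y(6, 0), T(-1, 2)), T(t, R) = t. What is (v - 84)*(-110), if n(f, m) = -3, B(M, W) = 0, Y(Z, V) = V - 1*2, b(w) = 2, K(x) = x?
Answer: 9900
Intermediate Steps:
Y(Z, V) = -2 + V (Y(Z, V) = V - 2 = -2 + V)
I = 3 (I = 3 + ((2*0)*(-3))/2 = 3 + (0*(-3))/2 = 3 + (1/2)*0 = 3 + 0 = 3)
v = -6 (v = -2*3 = -6)
(v - 84)*(-110) = (-6 - 84)*(-110) = -90*(-110) = 9900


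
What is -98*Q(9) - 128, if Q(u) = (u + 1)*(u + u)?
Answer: -17768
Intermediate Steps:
Q(u) = 2*u*(1 + u) (Q(u) = (1 + u)*(2*u) = 2*u*(1 + u))
-98*Q(9) - 128 = -196*9*(1 + 9) - 128 = -196*9*10 - 128 = -98*180 - 128 = -17640 - 128 = -17768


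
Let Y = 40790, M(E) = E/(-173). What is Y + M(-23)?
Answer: 7056693/173 ≈ 40790.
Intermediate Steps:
M(E) = -E/173 (M(E) = E*(-1/173) = -E/173)
Y + M(-23) = 40790 - 1/173*(-23) = 40790 + 23/173 = 7056693/173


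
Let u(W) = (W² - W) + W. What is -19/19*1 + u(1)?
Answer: 0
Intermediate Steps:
u(W) = W²
-19/19*1 + u(1) = -19/19*1 + 1² = -19*1/19*1 + 1 = -1*1 + 1 = -1 + 1 = 0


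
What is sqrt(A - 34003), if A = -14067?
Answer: I*sqrt(48070) ≈ 219.25*I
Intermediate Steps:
sqrt(A - 34003) = sqrt(-14067 - 34003) = sqrt(-48070) = I*sqrt(48070)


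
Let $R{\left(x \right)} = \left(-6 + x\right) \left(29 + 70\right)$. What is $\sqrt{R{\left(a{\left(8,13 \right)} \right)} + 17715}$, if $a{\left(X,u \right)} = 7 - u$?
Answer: $\sqrt{16527} \approx 128.56$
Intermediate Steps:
$R{\left(x \right)} = -594 + 99 x$ ($R{\left(x \right)} = \left(-6 + x\right) 99 = -594 + 99 x$)
$\sqrt{R{\left(a{\left(8,13 \right)} \right)} + 17715} = \sqrt{\left(-594 + 99 \left(7 - 13\right)\right) + 17715} = \sqrt{\left(-594 + 99 \left(-6\right)\right) + 17715} = \sqrt{\left(-594 - 594\right) + 17715} = \sqrt{-1188 + 17715} = \sqrt{16527}$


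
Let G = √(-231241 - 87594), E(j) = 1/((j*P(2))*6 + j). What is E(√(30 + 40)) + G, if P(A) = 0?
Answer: √70/70 + 11*I*√2635 ≈ 0.11952 + 564.65*I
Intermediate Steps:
E(j) = 1/j (E(j) = 1/((j*0)*6 + j) = 1/(0*6 + j) = 1/(0 + j) = 1/j)
G = 11*I*√2635 (G = √(-318835) = 11*I*√2635 ≈ 564.65*I)
E(√(30 + 40)) + G = 1/(√(30 + 40)) + 11*I*√2635 = 1/(√70) + 11*I*√2635 = √70/70 + 11*I*√2635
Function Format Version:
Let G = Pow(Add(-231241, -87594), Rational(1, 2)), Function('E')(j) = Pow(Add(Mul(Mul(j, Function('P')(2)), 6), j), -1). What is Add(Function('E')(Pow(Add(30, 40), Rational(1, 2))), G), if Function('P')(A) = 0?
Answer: Add(Mul(Rational(1, 70), Pow(70, Rational(1, 2))), Mul(11, I, Pow(2635, Rational(1, 2)))) ≈ Add(0.11952, Mul(564.65, I))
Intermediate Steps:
Function('E')(j) = Pow(j, -1) (Function('E')(j) = Pow(Add(Mul(Mul(j, 0), 6), j), -1) = Pow(Add(Mul(0, 6), j), -1) = Pow(Add(0, j), -1) = Pow(j, -1))
G = Mul(11, I, Pow(2635, Rational(1, 2))) (G = Pow(-318835, Rational(1, 2)) = Mul(11, I, Pow(2635, Rational(1, 2))) ≈ Mul(564.65, I))
Add(Function('E')(Pow(Add(30, 40), Rational(1, 2))), G) = Add(Pow(Pow(Add(30, 40), Rational(1, 2)), -1), Mul(11, I, Pow(2635, Rational(1, 2)))) = Add(Pow(Pow(70, Rational(1, 2)), -1), Mul(11, I, Pow(2635, Rational(1, 2)))) = Add(Mul(Rational(1, 70), Pow(70, Rational(1, 2))), Mul(11, I, Pow(2635, Rational(1, 2))))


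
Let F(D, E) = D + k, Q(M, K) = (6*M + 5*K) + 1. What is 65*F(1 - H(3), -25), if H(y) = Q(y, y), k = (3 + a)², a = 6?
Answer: 3120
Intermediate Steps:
k = 81 (k = (3 + 6)² = 9² = 81)
Q(M, K) = 1 + 5*K + 6*M (Q(M, K) = (5*K + 6*M) + 1 = 1 + 5*K + 6*M)
H(y) = 1 + 11*y (H(y) = 1 + 5*y + 6*y = 1 + 11*y)
F(D, E) = 81 + D (F(D, E) = D + 81 = 81 + D)
65*F(1 - H(3), -25) = 65*(81 + (1 - (1 + 11*3))) = 65*(81 + (1 - (1 + 33))) = 65*(81 + (1 - 1*34)) = 65*(81 + (1 - 34)) = 65*(81 - 33) = 65*48 = 3120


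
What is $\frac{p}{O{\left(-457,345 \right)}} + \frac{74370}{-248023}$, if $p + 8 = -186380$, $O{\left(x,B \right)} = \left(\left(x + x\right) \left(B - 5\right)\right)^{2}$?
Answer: $- \frac{105618960715043}{352235617583600} \approx -0.29985$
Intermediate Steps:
$O{\left(x,B \right)} = 4 x^{2} \left(-5 + B\right)^{2}$ ($O{\left(x,B \right)} = \left(2 x \left(-5 + B\right)\right)^{2} = 4 x^{2} \left(-5 + B\right)^{2}$)
$p = -186388$ ($p = -8 - 186380 = -186388$)
$\frac{p}{O{\left(-457,345 \right)}} + \frac{74370}{-248023} = - \frac{186388}{4 \left(-457\right)^{2} \left(-5 + 345\right)^{2}} + \frac{74370}{-248023} = - \frac{186388}{4 \cdot 208849 \cdot 340^{2}} + 74370 \left(- \frac{1}{248023}\right) = - \frac{186388}{4 \cdot 208849 \cdot 115600} - \frac{74370}{248023} = - \frac{186388}{96571777600} - \frac{74370}{248023} = \left(-186388\right) \frac{1}{96571777600} - \frac{74370}{248023} = - \frac{2741}{1420173200} - \frac{74370}{248023} = - \frac{105618960715043}{352235617583600}$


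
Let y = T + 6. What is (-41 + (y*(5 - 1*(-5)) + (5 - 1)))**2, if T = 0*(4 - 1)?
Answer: 529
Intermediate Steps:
T = 0 (T = 0*3 = 0)
y = 6 (y = 0 + 6 = 6)
(-41 + (y*(5 - 1*(-5)) + (5 - 1)))**2 = (-41 + (6*(5 - 1*(-5)) + (5 - 1)))**2 = (-41 + (6*(5 + 5) + 4))**2 = (-41 + (6*10 + 4))**2 = (-41 + (60 + 4))**2 = (-41 + 64)**2 = 23**2 = 529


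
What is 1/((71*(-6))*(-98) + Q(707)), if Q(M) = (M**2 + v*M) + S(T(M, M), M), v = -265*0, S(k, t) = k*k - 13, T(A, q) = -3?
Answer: 1/541593 ≈ 1.8464e-6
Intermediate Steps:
S(k, t) = -13 + k**2 (S(k, t) = k**2 - 13 = -13 + k**2)
v = 0
Q(M) = -4 + M**2 (Q(M) = (M**2 + 0*M) + (-13 + (-3)**2) = (M**2 + 0) + (-13 + 9) = M**2 - 4 = -4 + M**2)
1/((71*(-6))*(-98) + Q(707)) = 1/((71*(-6))*(-98) + (-4 + 707**2)) = 1/(-426*(-98) + (-4 + 499849)) = 1/(41748 + 499845) = 1/541593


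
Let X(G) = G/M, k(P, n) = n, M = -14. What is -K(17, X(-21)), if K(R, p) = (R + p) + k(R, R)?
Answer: -71/2 ≈ -35.500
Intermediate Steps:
X(G) = -G/14 (X(G) = G/(-14) = G*(-1/14) = -G/14)
K(R, p) = p + 2*R (K(R, p) = (R + p) + R = p + 2*R)
-K(17, X(-21)) = -(-1/14*(-21) + 2*17) = -(3/2 + 34) = -1*71/2 = -71/2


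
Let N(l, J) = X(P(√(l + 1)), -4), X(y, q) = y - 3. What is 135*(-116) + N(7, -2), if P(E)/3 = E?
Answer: -15663 + 6*√2 ≈ -15655.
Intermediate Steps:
P(E) = 3*E
X(y, q) = -3 + y
N(l, J) = -3 + 3*√(1 + l) (N(l, J) = -3 + 3*√(l + 1) = -3 + 3*√(1 + l))
135*(-116) + N(7, -2) = 135*(-116) + (-3 + 3*√(1 + 7)) = -15660 + (-3 + 3*√8) = -15660 + (-3 + 3*(2*√2)) = -15660 + (-3 + 6*√2) = -15663 + 6*√2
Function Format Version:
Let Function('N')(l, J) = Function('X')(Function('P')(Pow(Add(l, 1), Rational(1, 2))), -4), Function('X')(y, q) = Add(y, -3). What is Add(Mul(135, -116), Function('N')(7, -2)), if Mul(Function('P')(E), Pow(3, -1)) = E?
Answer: Add(-15663, Mul(6, Pow(2, Rational(1, 2)))) ≈ -15655.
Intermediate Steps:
Function('P')(E) = Mul(3, E)
Function('X')(y, q) = Add(-3, y)
Function('N')(l, J) = Add(-3, Mul(3, Pow(Add(1, l), Rational(1, 2)))) (Function('N')(l, J) = Add(-3, Mul(3, Pow(Add(l, 1), Rational(1, 2)))) = Add(-3, Mul(3, Pow(Add(1, l), Rational(1, 2)))))
Add(Mul(135, -116), Function('N')(7, -2)) = Add(Mul(135, -116), Add(-3, Mul(3, Pow(Add(1, 7), Rational(1, 2))))) = Add(-15660, Add(-3, Mul(3, Pow(8, Rational(1, 2))))) = Add(-15660, Add(-3, Mul(3, Mul(2, Pow(2, Rational(1, 2)))))) = Add(-15660, Add(-3, Mul(6, Pow(2, Rational(1, 2))))) = Add(-15663, Mul(6, Pow(2, Rational(1, 2))))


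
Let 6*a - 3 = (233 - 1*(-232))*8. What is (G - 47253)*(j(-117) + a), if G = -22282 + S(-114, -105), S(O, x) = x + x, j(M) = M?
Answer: -70233215/2 ≈ -3.5117e+7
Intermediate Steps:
S(O, x) = 2*x
a = 1241/2 (a = 1/2 + ((233 - 1*(-232))*8)/6 = 1/2 + ((233 + 232)*8)/6 = 1/2 + (465*8)/6 = 1/2 + (1/6)*3720 = 1/2 + 620 = 1241/2 ≈ 620.50)
G = -22492 (G = -22282 + 2*(-105) = -22282 - 210 = -22492)
(G - 47253)*(j(-117) + a) = (-22492 - 47253)*(-117 + 1241/2) = -69745*1007/2 = -70233215/2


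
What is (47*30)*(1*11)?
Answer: 15510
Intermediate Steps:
(47*30)*(1*11) = 1410*11 = 15510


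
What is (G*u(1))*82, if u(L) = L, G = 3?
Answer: 246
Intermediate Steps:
(G*u(1))*82 = (3*1)*82 = 3*82 = 246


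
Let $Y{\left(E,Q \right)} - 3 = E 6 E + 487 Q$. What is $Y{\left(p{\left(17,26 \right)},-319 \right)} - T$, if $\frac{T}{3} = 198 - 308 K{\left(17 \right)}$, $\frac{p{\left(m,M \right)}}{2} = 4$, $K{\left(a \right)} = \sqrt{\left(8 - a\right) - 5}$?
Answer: $-155560 + 924 i \sqrt{14} \approx -1.5556 \cdot 10^{5} + 3457.3 i$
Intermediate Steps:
$K{\left(a \right)} = \sqrt{3 - a}$
$p{\left(m,M \right)} = 8$ ($p{\left(m,M \right)} = 2 \cdot 4 = 8$)
$Y{\left(E,Q \right)} = 3 + 6 E^{2} + 487 Q$ ($Y{\left(E,Q \right)} = 3 + \left(E 6 E + 487 Q\right) = 3 + \left(6 E E + 487 Q\right) = 3 + \left(6 E^{2} + 487 Q\right) = 3 + 6 E^{2} + 487 Q$)
$T = 594 - 924 i \sqrt{14}$ ($T = 3 \left(198 - 308 \sqrt{3 - 17}\right) = 3 \left(198 - 308 \sqrt{-14}\right) = 3 \left(198 - 308 i \sqrt{14}\right) = 594 - 924 i \sqrt{14} \approx 594.0 - 3457.3 i$)
$Y{\left(p{\left(17,26 \right)},-319 \right)} - T = \left(3 + 6 \cdot 8^{2} + 487 \left(-319\right)\right) - \left(594 - 924 i \sqrt{14}\right) = \left(3 + 6 \cdot 64 - 155353\right) - \left(594 - 924 i \sqrt{14}\right) = \left(3 + 384 - 155353\right) - \left(594 - 924 i \sqrt{14}\right) = -154966 - \left(594 - 924 i \sqrt{14}\right) = -155560 + 924 i \sqrt{14}$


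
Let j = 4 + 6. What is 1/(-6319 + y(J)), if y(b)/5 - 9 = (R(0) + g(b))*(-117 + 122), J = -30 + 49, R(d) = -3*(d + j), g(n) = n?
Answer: -1/6549 ≈ -0.00015269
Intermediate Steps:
j = 10
R(d) = -30 - 3*d (R(d) = -3*(d + 10) = -3*(10 + d) = -30 - 3*d)
J = 19
y(b) = -705 + 25*b (y(b) = 45 + 5*(((-30 - 3*0) + b)*(-117 + 122)) = 45 + 5*(((-30 + 0) + b)*5) = 45 + 5*((-30 + b)*5) = 45 + 5*(-150 + 5*b) = 45 + (-750 + 25*b) = -705 + 25*b)
1/(-6319 + y(J)) = 1/(-6319 + (-705 + 25*19)) = 1/(-6319 + (-705 + 475)) = 1/(-6319 - 230) = 1/(-6549) = -1/6549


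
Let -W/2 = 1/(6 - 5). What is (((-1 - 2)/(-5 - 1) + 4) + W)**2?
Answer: 25/4 ≈ 6.2500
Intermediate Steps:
W = -2 (W = -2/(6 - 5) = -2/1 = -2*1 = -2)
(((-1 - 2)/(-5 - 1) + 4) + W)**2 = (((-1 - 2)/(-5 - 1) + 4) - 2)**2 = ((-3/(-6) + 4) - 2)**2 = ((-3*(-1/6) + 4) - 2)**2 = ((1/2 + 4) - 2)**2 = (9/2 - 2)**2 = (5/2)**2 = 25/4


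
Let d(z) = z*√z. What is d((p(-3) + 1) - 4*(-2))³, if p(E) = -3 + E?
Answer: 81*√3 ≈ 140.30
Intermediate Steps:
d(z) = z^(3/2)
d((p(-3) + 1) - 4*(-2))³ = ((((-3 - 3) + 1) - 4*(-2))^(3/2))³ = (((-6 + 1) + 8)^(3/2))³ = ((-5 + 8)^(3/2))³ = (3^(3/2))³ = (3*√3)³ = 81*√3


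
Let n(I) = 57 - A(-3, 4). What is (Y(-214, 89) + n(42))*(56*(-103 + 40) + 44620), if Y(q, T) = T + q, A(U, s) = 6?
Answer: -3040808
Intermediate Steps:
n(I) = 51 (n(I) = 57 - 1*6 = 57 - 6 = 51)
(Y(-214, 89) + n(42))*(56*(-103 + 40) + 44620) = ((89 - 214) + 51)*(56*(-103 + 40) + 44620) = (-125 + 51)*(56*(-63) + 44620) = -74*(-3528 + 44620) = -74*41092 = -3040808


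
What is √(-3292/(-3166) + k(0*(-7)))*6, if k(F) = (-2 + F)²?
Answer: 6*√12629174/1583 ≈ 13.470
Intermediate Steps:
√(-3292/(-3166) + k(0*(-7)))*6 = √(-3292/(-3166) + (-2 + 0*(-7))²)*6 = √(-3292*(-1/3166) + (-2 + 0)²)*6 = √(1646/1583 + (-2)²)*6 = √(1646/1583 + 4)*6 = √(7978/1583)*6 = (√12629174/1583)*6 = 6*√12629174/1583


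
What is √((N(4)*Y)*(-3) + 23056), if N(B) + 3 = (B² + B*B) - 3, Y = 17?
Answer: √21730 ≈ 147.41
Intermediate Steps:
N(B) = -6 + 2*B² (N(B) = -3 + ((B² + B*B) - 3) = -3 + ((B² + B²) - 3) = -3 + (2*B² - 3) = -3 + (-3 + 2*B²) = -6 + 2*B²)
√((N(4)*Y)*(-3) + 23056) = √(((-6 + 2*4²)*17)*(-3) + 23056) = √(((-6 + 2*16)*17)*(-3) + 23056) = √(((-6 + 32)*17)*(-3) + 23056) = √((26*17)*(-3) + 23056) = √(442*(-3) + 23056) = √(-1326 + 23056) = √21730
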